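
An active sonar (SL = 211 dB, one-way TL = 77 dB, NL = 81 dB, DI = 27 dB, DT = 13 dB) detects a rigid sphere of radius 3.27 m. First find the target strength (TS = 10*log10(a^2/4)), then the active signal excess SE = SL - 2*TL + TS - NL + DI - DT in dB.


Step 1: TS = 10*log10(3.27^2/4) = 4.27 dB
Step 2: SE = SL - 2*TL + TS - NL + DI - DT = 211 - 2*77 + (4.27) - 81 + 27 - 13 = -5.73

-5.73 dB


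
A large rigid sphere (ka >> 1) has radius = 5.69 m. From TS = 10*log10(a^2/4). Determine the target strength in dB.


TS = 10*log10(5.69^2 / 4) = 10*log10(8.094025) = 9.08

9.08 dB


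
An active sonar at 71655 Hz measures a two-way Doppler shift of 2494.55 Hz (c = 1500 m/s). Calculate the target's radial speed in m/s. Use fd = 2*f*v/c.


From fd = 2*f*v/c, v = c*fd/(2*f) = 1500 * 2494.55 / (2*71655) = 26.11

26.11 m/s


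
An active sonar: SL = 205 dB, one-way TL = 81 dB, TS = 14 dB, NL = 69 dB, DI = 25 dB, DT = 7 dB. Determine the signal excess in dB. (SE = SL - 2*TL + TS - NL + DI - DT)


SE = SL - 2*TL + TS - NL + DI - DT = 205 - 2*81 + (14) - 69 + 25 - 7 = 6

6 dB


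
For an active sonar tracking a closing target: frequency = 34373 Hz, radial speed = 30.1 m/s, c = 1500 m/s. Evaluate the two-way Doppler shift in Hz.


fd = 2*f*v/c = 2 * 34373 * 30.1 / 1500 = 1379.5

1379.5 Hz


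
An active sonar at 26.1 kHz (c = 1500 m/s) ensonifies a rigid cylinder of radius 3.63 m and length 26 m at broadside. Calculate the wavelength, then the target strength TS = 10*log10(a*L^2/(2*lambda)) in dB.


Step 1: lambda = c/f = 1500/26100 = 0.05747 m
Step 2: TS = 10*log10(a*L^2/(2*lambda)) = 10*log10(3.63*26^2/(2*0.05747)) = 43.29

43.29 dB


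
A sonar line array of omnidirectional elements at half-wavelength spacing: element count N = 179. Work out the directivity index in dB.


DI = 10*log10(179) = 22.53

22.53 dB


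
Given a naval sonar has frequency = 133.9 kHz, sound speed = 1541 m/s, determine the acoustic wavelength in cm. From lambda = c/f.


lambda = c/f = 1541 / 133900 = 0.0115 m = 1.15 cm

1.15 cm


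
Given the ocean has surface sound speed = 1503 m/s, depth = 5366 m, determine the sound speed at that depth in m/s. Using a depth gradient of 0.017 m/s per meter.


c = 1503 + 0.017 * 5366 = 1594.222

1594.222 m/s


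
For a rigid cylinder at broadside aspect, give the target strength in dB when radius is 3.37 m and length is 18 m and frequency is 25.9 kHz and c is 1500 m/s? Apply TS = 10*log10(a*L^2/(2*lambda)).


lambda = 1500/25900 = 0.05792 m
TS = 10*log10(3.37*18^2/(2*0.05792)) = 39.74

39.74 dB


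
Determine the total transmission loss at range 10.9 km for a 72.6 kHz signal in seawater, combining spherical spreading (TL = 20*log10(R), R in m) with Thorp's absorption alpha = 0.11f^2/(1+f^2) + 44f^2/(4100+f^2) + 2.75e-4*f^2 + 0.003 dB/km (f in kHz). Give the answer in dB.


Step 1 (Thorp): alpha = 0.11*5270.76/(1+5270.76) + 44*5270.76/(4100+5270.76) + 2.75e-4*5270.76 + 0.003 = 26.3111 dB/km
Step 2: TL_spread = 20*log10(10900) = 80.75 dB
Step 3: TL_abs = alpha*R = 26.3111 * 10.9 = 286.79 dB
Step 4: TL_total = 80.75 + 286.79 = 367.54

367.54 dB


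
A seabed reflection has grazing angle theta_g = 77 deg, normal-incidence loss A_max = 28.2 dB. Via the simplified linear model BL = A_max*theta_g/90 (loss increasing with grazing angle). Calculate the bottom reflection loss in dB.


BL = A_max * theta_g / 90 = 28.2 * 77 / 90 = 24.13

24.13 dB


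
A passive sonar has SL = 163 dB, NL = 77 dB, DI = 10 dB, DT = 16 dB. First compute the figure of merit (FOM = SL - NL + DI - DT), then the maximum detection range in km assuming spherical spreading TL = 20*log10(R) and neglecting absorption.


Step 1: FOM = SL - NL + DI - DT = 163 - 77 + 10 - 16 = 80 dB
Step 2: at max range FOM = TL = 20*log10(R), so R = 10^(80/20) = 10000.0 m = 10.0 km

10.0 km


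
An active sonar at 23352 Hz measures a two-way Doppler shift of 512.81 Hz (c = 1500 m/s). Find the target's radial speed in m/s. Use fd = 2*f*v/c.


16.47 m/s


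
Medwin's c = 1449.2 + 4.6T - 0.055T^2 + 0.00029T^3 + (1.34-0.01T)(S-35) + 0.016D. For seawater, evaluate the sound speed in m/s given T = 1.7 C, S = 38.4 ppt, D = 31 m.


1461.86 m/s


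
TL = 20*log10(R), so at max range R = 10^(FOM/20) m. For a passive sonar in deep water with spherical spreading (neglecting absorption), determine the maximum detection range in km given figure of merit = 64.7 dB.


At max range FOM = TL, so 20*log10(R) = 64.7
R = 10^(64.7/20) = 1717.91 m = 1.72 km

1.72 km


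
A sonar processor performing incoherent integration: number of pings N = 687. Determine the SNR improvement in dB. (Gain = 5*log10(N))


Gain = 5*log10(687) = 14.18

14.18 dB


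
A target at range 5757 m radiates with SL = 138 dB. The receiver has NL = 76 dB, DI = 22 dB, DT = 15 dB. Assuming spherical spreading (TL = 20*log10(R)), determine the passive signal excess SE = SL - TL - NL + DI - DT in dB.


Step 1: TL = 20*log10(5757) = 75.2 dB
Step 2: SE = 138 - 75.2 - 76 + 22 - 15 = -6.2

-6.2 dB


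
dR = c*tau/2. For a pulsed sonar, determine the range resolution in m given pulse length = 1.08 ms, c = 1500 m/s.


dR = c*tau/2 = 1500 * 1.08e-3 / 2 = 0.81

0.81 m


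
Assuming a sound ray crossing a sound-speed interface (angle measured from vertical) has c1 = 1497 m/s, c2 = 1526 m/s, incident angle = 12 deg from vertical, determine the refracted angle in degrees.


12.24 deg


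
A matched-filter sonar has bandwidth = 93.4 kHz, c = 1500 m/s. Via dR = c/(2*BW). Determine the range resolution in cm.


0.8 cm


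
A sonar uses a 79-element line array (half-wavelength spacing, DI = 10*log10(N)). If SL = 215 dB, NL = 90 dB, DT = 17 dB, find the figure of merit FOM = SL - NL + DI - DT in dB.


Step 1: DI = 10*log10(79) = 18.98 dB
Step 2: FOM = SL - NL + DI - DT = 215 - 90 + 18.98 - 17 = 126.98

126.98 dB


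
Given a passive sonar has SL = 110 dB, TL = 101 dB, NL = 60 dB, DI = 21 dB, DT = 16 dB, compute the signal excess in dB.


SE = SL - TL - NL + DI - DT = 110 - 101 - 60 + 21 - 16 = -46

-46 dB


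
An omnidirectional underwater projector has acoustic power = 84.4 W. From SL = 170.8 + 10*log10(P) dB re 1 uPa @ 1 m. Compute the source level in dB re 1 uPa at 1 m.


190.06 dB


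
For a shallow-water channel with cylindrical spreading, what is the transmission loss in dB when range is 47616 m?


TL = 10*log10(47616) = 46.78

46.78 dB


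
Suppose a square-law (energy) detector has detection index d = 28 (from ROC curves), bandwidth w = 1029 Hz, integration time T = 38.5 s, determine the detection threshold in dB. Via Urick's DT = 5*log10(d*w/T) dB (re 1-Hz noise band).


14.37 dB


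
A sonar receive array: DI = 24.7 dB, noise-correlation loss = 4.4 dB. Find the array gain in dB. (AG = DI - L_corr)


AG = DI - L_corr = 24.7 - 4.4 = 20.3

20.3 dB


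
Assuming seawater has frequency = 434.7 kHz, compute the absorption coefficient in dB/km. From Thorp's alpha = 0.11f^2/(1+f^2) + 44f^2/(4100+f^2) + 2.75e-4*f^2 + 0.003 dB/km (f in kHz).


95.144 dB/km


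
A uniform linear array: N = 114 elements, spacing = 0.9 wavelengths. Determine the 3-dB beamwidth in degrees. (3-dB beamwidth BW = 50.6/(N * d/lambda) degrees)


0.49 deg


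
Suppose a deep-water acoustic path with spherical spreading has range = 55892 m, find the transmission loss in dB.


TL = 20*log10(55892) = 94.95

94.95 dB


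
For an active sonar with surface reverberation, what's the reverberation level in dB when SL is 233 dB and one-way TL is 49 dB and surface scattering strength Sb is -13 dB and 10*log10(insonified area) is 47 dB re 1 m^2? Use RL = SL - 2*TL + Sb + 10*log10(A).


RL = SL - 2*TL + Sb + 10*log10(A) = 233 - 2*49 + (-13) + 47 = 169

169 dB


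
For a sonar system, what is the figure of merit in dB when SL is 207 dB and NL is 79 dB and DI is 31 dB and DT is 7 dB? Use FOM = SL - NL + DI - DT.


FOM = SL - NL + DI - DT = 207 - 79 + 31 - 7 = 152

152 dB


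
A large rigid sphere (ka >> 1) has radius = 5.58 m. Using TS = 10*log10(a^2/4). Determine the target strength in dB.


TS = 10*log10(5.58^2 / 4) = 10*log10(7.7841) = 8.91

8.91 dB


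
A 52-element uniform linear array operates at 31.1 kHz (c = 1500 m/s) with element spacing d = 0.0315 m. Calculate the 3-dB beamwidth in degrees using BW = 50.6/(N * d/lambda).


1.49 deg


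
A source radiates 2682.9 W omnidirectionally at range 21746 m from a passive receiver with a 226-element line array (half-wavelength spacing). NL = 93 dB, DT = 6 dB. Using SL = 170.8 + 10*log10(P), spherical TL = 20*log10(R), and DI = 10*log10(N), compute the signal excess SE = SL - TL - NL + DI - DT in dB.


42.88 dB


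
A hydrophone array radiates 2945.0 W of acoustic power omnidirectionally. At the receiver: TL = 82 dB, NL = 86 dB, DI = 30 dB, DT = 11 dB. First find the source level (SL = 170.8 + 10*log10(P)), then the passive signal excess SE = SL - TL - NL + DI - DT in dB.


Step 1: SL = 170.8 + 10*log10(2945.0) = 205.49 dB
Step 2: SE = SL - TL - NL + DI - DT = 205.49 - 82 - 86 + 30 - 11 = 56.49

56.49 dB


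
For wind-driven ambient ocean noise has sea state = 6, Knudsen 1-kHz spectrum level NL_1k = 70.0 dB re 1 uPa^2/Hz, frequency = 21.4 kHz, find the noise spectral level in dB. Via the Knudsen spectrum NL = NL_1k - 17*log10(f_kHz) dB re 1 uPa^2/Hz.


NL = NL_1k - 17*log10(f_kHz) = 70.0 - 17*log10(21.4) = 70.0 - (22.62) = 47.38

47.38 dB


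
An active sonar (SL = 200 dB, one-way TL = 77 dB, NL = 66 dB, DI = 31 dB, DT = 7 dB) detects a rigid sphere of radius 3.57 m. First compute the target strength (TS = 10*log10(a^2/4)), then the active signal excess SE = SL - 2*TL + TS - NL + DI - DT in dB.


Step 1: TS = 10*log10(3.57^2/4) = 5.03 dB
Step 2: SE = SL - 2*TL + TS - NL + DI - DT = 200 - 2*77 + (5.03) - 66 + 31 - 7 = 9.03

9.03 dB


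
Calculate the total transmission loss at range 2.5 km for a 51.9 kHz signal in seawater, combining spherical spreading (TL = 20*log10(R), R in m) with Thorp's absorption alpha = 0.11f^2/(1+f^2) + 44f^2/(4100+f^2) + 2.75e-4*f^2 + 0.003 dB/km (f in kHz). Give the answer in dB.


113.71 dB


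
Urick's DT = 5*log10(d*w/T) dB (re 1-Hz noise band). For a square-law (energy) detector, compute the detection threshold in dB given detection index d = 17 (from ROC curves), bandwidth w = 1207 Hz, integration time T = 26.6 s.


14.44 dB


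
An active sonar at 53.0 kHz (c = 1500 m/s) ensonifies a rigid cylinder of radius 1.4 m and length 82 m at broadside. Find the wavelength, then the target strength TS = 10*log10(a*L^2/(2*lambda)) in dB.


Step 1: lambda = c/f = 1500/53000 = 0.0283 m
Step 2: TS = 10*log10(a*L^2/(2*lambda)) = 10*log10(1.4*82^2/(2*0.0283)) = 52.21

52.21 dB


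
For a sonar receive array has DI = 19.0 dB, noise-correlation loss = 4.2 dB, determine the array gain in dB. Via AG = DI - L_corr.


AG = DI - L_corr = 19.0 - 4.2 = 14.8

14.8 dB


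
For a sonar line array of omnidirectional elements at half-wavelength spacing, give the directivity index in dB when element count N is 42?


DI = 10*log10(42) = 16.23

16.23 dB


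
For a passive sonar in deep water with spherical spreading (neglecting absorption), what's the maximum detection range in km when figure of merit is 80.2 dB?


At max range FOM = TL, so 20*log10(R) = 80.2
R = 10^(80.2/20) = 10232.93 m = 10.23 km

10.23 km


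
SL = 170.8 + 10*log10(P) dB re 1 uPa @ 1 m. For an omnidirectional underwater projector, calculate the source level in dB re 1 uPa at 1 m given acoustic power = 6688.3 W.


SL = 170.8 + 10*log10(6688.3) = 170.8 + 38.25 = 209.05

209.05 dB


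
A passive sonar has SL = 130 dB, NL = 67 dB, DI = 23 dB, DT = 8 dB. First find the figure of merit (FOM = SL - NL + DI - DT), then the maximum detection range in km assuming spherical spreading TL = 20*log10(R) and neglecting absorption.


Step 1: FOM = SL - NL + DI - DT = 130 - 67 + 23 - 8 = 78 dB
Step 2: at max range FOM = TL = 20*log10(R), so R = 10^(78/20) = 7943.28 m = 7.94 km

7.94 km


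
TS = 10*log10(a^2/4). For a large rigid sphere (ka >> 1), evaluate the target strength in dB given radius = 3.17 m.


TS = 10*log10(3.17^2 / 4) = 10*log10(2.512225) = 4.0

4.0 dB


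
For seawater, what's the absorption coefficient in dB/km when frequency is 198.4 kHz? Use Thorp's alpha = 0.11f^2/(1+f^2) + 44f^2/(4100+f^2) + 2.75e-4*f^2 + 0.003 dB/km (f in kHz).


50.787 dB/km


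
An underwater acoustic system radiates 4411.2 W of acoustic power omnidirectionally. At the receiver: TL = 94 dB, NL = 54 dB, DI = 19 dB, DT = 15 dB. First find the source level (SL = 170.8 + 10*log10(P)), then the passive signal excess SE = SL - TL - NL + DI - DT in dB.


Step 1: SL = 170.8 + 10*log10(4411.2) = 207.25 dB
Step 2: SE = SL - TL - NL + DI - DT = 207.25 - 94 - 54 + 19 - 15 = 63.25

63.25 dB


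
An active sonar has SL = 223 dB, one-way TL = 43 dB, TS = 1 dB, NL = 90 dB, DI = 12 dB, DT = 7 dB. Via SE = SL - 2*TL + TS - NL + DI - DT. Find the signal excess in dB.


SE = SL - 2*TL + TS - NL + DI - DT = 223 - 2*43 + (1) - 90 + 12 - 7 = 53

53 dB


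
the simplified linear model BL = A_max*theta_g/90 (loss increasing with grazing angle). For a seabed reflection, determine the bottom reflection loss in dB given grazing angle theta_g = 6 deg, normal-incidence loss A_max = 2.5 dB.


BL = A_max * theta_g / 90 = 2.5 * 6 / 90 = 0.17

0.17 dB


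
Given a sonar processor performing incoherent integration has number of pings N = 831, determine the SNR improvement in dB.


Gain = 5*log10(831) = 14.6

14.6 dB


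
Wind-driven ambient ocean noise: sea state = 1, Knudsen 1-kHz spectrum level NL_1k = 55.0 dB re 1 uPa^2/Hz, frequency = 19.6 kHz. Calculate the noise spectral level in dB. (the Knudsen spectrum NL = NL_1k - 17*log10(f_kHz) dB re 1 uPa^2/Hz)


NL = NL_1k - 17*log10(f_kHz) = 55.0 - 17*log10(19.6) = 55.0 - (21.97) = 33.03

33.03 dB


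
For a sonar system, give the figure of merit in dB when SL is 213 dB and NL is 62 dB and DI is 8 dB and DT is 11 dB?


148 dB


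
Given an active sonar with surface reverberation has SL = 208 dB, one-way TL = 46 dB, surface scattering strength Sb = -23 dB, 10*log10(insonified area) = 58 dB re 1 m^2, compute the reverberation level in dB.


151 dB


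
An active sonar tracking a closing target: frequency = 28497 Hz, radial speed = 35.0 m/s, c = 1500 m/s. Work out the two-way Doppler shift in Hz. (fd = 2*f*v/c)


fd = 2*f*v/c = 2 * 28497 * 35.0 / 1500 = 1329.86

1329.86 Hz


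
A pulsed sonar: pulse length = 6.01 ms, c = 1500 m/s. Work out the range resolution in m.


dR = c*tau/2 = 1500 * 6.01e-3 / 2 = 4.5075

4.5075 m


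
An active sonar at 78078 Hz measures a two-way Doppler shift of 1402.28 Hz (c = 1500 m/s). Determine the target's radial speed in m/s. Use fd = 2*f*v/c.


13.47 m/s


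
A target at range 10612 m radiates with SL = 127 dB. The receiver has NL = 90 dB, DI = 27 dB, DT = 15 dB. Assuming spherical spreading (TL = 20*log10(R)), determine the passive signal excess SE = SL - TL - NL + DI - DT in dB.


Step 1: TL = 20*log10(10612) = 80.52 dB
Step 2: SE = 127 - 80.52 - 90 + 27 - 15 = -31.52

-31.52 dB


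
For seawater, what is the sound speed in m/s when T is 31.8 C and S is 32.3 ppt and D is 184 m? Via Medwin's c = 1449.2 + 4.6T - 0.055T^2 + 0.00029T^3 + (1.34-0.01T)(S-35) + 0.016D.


1549.37 m/s


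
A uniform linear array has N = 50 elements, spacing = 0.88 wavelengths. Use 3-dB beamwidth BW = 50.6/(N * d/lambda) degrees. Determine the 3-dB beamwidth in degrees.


1.15 deg


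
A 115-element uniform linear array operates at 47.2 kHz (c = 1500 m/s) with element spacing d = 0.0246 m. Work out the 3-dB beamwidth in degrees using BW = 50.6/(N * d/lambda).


Step 1: lambda = 1500/47200 = 0.03178 m
Step 2: d/lambda = 0.0246/0.03178 = 0.7741
Step 3: BW = 50.6/(N * d/lambda) = 50.6/(115 * 0.7741) = 0.57

0.57 deg


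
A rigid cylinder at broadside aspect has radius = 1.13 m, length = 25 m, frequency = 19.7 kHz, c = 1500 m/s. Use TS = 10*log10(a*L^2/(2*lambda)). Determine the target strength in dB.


lambda = 1500/19700 = 0.07614 m
TS = 10*log10(1.13*25^2/(2*0.07614)) = 36.66

36.66 dB


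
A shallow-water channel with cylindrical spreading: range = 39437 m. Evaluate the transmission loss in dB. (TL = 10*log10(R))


TL = 10*log10(39437) = 45.96

45.96 dB


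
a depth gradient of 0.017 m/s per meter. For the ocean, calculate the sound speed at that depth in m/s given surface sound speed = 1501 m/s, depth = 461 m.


1508.837 m/s


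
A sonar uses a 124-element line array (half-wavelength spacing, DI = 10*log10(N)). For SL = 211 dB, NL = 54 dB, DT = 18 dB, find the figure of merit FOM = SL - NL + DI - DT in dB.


Step 1: DI = 10*log10(124) = 20.93 dB
Step 2: FOM = SL - NL + DI - DT = 211 - 54 + 20.93 - 18 = 159.93

159.93 dB


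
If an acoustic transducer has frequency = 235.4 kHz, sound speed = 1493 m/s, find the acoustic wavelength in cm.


lambda = c/f = 1493 / 235400 = 0.0063 m = 0.63 cm

0.63 cm


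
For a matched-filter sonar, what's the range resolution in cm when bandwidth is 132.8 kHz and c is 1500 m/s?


dR = c/(2*BW) = 1500 / (2 * 132.8e3) = 0.0056 m = 0.56 cm

0.56 cm


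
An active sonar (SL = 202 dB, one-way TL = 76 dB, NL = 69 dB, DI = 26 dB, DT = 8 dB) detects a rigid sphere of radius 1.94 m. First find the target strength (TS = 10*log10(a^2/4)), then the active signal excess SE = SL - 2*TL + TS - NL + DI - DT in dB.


Step 1: TS = 10*log10(1.94^2/4) = -0.26 dB
Step 2: SE = SL - 2*TL + TS - NL + DI - DT = 202 - 2*76 + (-0.26) - 69 + 26 - 8 = -1.26

-1.26 dB


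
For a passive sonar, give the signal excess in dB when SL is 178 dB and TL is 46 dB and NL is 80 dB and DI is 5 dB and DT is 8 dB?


49 dB


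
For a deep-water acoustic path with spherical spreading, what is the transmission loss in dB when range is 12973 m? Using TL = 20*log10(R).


82.26 dB


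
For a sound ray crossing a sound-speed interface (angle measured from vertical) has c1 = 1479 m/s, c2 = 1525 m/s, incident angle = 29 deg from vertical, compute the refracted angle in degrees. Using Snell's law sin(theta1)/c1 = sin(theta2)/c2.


29.99 deg


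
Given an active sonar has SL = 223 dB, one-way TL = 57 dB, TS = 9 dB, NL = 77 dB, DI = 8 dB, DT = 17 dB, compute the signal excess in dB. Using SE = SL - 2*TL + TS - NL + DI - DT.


SE = SL - 2*TL + TS - NL + DI - DT = 223 - 2*57 + (9) - 77 + 8 - 17 = 32

32 dB


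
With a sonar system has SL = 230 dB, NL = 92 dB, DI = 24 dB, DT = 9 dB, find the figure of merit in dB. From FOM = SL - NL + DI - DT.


FOM = SL - NL + DI - DT = 230 - 92 + 24 - 9 = 153

153 dB


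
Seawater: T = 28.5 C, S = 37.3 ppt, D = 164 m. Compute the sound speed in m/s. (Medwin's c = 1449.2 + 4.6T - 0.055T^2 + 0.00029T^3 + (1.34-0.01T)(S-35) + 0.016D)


1547.39 m/s


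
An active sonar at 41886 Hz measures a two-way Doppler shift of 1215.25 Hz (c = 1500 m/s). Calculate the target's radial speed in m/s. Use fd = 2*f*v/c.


From fd = 2*f*v/c, v = c*fd/(2*f) = 1500 * 1215.25 / (2*41886) = 21.76

21.76 m/s


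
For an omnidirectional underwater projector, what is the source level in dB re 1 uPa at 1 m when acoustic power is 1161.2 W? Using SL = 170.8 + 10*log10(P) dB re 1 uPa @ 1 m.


SL = 170.8 + 10*log10(1161.2) = 170.8 + 30.65 = 201.45

201.45 dB


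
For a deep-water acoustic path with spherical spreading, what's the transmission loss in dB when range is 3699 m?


TL = 20*log10(3699) = 71.36

71.36 dB


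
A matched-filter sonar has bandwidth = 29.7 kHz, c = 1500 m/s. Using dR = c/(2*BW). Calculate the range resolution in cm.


dR = c/(2*BW) = 1500 / (2 * 29.7e3) = 0.0253 m = 2.53 cm

2.53 cm


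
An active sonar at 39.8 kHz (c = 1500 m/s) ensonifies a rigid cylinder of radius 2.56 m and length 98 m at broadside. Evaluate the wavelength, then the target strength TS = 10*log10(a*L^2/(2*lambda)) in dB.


Step 1: lambda = c/f = 1500/39800 = 0.03769 m
Step 2: TS = 10*log10(a*L^2/(2*lambda)) = 10*log10(2.56*98^2/(2*0.03769)) = 55.13

55.13 dB


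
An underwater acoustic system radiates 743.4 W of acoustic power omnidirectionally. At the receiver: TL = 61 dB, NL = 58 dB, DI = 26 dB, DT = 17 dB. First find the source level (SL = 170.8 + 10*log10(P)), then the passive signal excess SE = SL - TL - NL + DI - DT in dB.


Step 1: SL = 170.8 + 10*log10(743.4) = 199.51 dB
Step 2: SE = SL - TL - NL + DI - DT = 199.51 - 61 - 58 + 26 - 17 = 89.51

89.51 dB


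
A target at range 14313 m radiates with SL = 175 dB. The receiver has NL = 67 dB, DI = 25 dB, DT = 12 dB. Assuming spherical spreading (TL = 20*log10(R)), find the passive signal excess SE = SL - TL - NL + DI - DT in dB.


37.89 dB


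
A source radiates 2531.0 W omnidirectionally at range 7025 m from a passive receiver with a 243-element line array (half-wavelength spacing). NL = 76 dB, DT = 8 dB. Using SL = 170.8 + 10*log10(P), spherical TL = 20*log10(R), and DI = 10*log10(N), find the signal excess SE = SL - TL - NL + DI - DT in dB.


67.76 dB


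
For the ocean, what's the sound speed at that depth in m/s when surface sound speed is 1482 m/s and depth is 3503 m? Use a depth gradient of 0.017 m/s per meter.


1541.551 m/s


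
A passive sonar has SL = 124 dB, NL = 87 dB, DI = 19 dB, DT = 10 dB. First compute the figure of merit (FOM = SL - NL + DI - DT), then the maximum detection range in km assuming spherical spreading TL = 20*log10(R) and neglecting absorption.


Step 1: FOM = SL - NL + DI - DT = 124 - 87 + 19 - 10 = 46 dB
Step 2: at max range FOM = TL = 20*log10(R), so R = 10^(46/20) = 199.53 m = 0.2 km

0.2 km


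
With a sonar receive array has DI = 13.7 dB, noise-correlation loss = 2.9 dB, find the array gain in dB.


AG = DI - L_corr = 13.7 - 2.9 = 10.8

10.8 dB


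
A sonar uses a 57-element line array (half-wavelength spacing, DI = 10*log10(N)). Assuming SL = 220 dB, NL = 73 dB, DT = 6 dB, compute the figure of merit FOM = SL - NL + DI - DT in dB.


Step 1: DI = 10*log10(57) = 17.56 dB
Step 2: FOM = SL - NL + DI - DT = 220 - 73 + 17.56 - 6 = 158.56

158.56 dB


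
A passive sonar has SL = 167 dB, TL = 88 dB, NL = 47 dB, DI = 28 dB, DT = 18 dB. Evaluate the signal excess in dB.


42 dB


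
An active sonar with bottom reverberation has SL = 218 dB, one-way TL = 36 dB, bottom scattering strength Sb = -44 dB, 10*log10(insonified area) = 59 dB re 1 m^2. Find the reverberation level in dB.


RL = SL - 2*TL + Sb + 10*log10(A) = 218 - 2*36 + (-44) + 59 = 161

161 dB


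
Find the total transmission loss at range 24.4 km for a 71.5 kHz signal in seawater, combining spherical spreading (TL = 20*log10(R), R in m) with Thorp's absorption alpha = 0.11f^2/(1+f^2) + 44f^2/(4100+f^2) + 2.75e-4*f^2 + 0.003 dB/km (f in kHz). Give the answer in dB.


Step 1 (Thorp): alpha = 0.11*5112.25/(1+5112.25) + 44*5112.25/(4100+5112.25) + 2.75e-4*5112.25 + 0.003 = 25.9362 dB/km
Step 2: TL_spread = 20*log10(24400) = 87.75 dB
Step 3: TL_abs = alpha*R = 25.9362 * 24.4 = 632.84 dB
Step 4: TL_total = 87.75 + 632.84 = 720.59

720.59 dB


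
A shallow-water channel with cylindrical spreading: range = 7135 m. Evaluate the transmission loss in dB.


TL = 10*log10(7135) = 38.53

38.53 dB


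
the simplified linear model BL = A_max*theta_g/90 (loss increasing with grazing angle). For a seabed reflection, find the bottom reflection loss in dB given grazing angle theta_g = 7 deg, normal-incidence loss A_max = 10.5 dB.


BL = A_max * theta_g / 90 = 10.5 * 7 / 90 = 0.82

0.82 dB


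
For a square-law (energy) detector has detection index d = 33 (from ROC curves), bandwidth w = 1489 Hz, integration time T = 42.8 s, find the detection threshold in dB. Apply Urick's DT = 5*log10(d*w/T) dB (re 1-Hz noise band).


DT = 5*log10(d*w/T) = 5*log10(33 * 1489 / 42.8) = 5*log10(1148.06) = 15.3

15.3 dB


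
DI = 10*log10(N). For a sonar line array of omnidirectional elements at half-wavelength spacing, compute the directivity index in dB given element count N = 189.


DI = 10*log10(189) = 22.76

22.76 dB


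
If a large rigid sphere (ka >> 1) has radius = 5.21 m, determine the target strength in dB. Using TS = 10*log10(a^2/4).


TS = 10*log10(5.21^2 / 4) = 10*log10(6.786025) = 8.32

8.32 dB


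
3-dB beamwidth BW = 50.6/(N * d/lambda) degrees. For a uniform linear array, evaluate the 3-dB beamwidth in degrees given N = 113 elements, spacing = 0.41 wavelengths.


BW = 50.6 / (113 * 0.41) = 50.6 / 46.33 = 1.09

1.09 deg


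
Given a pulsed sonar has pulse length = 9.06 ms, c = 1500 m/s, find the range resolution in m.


dR = c*tau/2 = 1500 * 9.06e-3 / 2 = 6.795

6.795 m


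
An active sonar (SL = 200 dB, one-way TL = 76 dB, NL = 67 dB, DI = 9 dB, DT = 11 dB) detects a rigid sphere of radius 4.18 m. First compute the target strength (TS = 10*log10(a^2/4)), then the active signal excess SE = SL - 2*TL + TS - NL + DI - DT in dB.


Step 1: TS = 10*log10(4.18^2/4) = 6.4 dB
Step 2: SE = SL - 2*TL + TS - NL + DI - DT = 200 - 2*76 + (6.4) - 67 + 9 - 11 = -14.6

-14.6 dB


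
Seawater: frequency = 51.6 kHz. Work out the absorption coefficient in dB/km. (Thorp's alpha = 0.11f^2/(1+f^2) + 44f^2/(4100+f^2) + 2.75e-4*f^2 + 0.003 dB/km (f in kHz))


f^2 = 2662.56
alpha = 0.11*2662.56/(1+2662.56) + 44*2662.56/(4100+2662.56) + 2.75e-4*2662.56 + 0.003 = 18.169

18.169 dB/km


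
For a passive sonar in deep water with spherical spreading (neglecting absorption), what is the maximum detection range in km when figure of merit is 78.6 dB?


At max range FOM = TL, so 20*log10(R) = 78.6
R = 10^(78.6/20) = 8511.38 m = 8.51 km

8.51 km


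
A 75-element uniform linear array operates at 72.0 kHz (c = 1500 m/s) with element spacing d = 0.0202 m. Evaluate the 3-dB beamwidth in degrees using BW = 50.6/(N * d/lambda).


Step 1: lambda = 1500/72000 = 0.02083 m
Step 2: d/lambda = 0.0202/0.02083 = 0.9698
Step 3: BW = 50.6/(N * d/lambda) = 50.6/(75 * 0.9698) = 0.7

0.7 deg


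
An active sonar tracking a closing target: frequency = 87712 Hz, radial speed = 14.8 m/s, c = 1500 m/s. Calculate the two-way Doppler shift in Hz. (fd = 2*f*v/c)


fd = 2*f*v/c = 2 * 87712 * 14.8 / 1500 = 1730.85

1730.85 Hz


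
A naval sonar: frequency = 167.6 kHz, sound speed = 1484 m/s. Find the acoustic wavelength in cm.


lambda = c/f = 1484 / 167600 = 0.0089 m = 0.89 cm

0.89 cm


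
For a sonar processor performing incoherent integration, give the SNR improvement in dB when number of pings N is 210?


Gain = 5*log10(210) = 11.61

11.61 dB


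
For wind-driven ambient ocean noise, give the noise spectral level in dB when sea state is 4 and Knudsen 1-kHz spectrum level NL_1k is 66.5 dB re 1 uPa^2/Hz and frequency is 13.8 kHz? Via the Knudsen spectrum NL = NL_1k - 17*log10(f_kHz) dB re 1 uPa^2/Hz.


NL = NL_1k - 17*log10(f_kHz) = 66.5 - 17*log10(13.8) = 66.5 - (19.38) = 47.12

47.12 dB


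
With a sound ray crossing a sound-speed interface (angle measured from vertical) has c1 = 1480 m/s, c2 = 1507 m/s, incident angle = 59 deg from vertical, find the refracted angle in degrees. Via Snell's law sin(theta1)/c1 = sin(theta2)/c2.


sin(theta2) = (c2/c1)*sin(theta1) = (1507/1480)*sin(59 deg) = 0.8728
theta2 = arcsin(0.8728) = 60.79

60.79 deg


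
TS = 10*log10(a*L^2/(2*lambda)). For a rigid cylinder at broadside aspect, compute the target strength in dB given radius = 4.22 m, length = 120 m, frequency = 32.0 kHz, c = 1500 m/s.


lambda = 1500/32000 = 0.04688 m
TS = 10*log10(4.22*120^2/(2*0.04688)) = 58.12

58.12 dB


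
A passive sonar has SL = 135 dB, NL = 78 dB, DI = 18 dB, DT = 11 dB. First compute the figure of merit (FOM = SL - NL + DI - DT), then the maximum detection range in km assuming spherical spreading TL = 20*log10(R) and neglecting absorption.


Step 1: FOM = SL - NL + DI - DT = 135 - 78 + 18 - 11 = 64 dB
Step 2: at max range FOM = TL = 20*log10(R), so R = 10^(64/20) = 1584.89 m = 1.58 km

1.58 km


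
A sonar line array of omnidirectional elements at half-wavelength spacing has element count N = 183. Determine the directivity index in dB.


DI = 10*log10(183) = 22.62

22.62 dB


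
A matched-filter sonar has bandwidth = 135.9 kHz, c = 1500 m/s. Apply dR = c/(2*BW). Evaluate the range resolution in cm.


0.55 cm


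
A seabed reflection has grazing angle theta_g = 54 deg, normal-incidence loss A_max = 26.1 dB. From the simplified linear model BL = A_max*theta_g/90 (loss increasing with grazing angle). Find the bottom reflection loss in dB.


BL = A_max * theta_g / 90 = 26.1 * 54 / 90 = 15.66

15.66 dB


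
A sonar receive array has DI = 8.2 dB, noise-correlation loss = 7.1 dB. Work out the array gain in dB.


AG = DI - L_corr = 8.2 - 7.1 = 1.1

1.1 dB


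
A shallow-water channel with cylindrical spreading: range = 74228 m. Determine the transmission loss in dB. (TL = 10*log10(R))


TL = 10*log10(74228) = 48.71

48.71 dB


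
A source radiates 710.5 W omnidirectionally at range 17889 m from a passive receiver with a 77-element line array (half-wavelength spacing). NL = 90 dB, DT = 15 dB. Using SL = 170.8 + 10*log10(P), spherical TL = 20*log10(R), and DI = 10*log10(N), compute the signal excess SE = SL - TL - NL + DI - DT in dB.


Step 1: SL = 170.8 + 10*log10(710.5) = 199.32 dB
Step 2: TL = 20*log10(17889) = 85.05 dB
Step 3: DI = 10*log10(77) = 18.86 dB
Step 4: SE = SL - TL - NL + DI - DT = 199.32 - 85.05 - 90 + 18.86 - 15 = 28.13

28.13 dB


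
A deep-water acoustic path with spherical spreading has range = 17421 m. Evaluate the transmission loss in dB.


84.82 dB


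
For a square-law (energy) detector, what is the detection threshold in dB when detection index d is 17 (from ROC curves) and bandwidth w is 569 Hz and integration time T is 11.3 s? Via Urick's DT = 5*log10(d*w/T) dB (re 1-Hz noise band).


14.66 dB


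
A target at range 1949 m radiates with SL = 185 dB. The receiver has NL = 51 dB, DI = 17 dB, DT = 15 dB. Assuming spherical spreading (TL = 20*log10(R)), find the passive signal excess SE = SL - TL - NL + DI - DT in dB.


Step 1: TL = 20*log10(1949) = 65.8 dB
Step 2: SE = 185 - 65.8 - 51 + 17 - 15 = 70.2

70.2 dB


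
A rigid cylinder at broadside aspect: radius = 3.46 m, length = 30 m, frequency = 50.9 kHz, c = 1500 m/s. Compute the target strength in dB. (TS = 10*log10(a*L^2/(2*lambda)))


47.23 dB


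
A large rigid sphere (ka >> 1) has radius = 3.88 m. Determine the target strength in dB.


TS = 10*log10(3.88^2 / 4) = 10*log10(3.7636) = 5.76

5.76 dB


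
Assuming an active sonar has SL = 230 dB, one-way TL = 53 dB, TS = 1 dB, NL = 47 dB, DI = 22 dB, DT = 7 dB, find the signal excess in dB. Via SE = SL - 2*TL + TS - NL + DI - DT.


93 dB


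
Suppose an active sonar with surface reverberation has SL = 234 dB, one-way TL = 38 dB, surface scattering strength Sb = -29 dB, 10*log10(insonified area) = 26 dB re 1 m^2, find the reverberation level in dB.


RL = SL - 2*TL + Sb + 10*log10(A) = 234 - 2*38 + (-29) + 26 = 155

155 dB


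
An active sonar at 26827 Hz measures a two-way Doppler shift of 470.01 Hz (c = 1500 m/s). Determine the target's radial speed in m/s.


From fd = 2*f*v/c, v = c*fd/(2*f) = 1500 * 470.01 / (2*26827) = 13.14

13.14 m/s


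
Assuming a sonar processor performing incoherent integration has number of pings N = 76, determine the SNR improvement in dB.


Gain = 5*log10(76) = 9.4

9.4 dB


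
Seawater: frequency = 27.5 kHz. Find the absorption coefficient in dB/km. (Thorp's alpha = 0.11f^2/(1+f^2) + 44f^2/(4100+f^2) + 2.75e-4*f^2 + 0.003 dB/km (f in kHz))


f^2 = 756.25
alpha = 0.11*756.25/(1+756.25) + 44*756.25/(4100+756.25) + 2.75e-4*756.25 + 0.003 = 7.173

7.173 dB/km


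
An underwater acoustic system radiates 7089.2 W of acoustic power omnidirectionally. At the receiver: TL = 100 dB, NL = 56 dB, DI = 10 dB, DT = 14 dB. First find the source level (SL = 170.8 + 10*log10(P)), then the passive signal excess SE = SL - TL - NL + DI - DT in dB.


Step 1: SL = 170.8 + 10*log10(7089.2) = 209.31 dB
Step 2: SE = SL - TL - NL + DI - DT = 209.31 - 100 - 56 + 10 - 14 = 49.31

49.31 dB


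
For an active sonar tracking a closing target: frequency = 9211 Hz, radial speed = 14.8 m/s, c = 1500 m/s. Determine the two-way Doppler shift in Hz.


fd = 2*f*v/c = 2 * 9211 * 14.8 / 1500 = 181.76

181.76 Hz


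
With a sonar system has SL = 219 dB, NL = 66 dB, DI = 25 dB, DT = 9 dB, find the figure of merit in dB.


169 dB


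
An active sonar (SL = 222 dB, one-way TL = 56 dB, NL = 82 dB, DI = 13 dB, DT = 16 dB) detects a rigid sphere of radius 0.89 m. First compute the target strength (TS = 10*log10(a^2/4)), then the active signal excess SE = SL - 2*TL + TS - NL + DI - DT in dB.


Step 1: TS = 10*log10(0.89^2/4) = -7.03 dB
Step 2: SE = SL - 2*TL + TS - NL + DI - DT = 222 - 2*56 + (-7.03) - 82 + 13 - 16 = 17.97

17.97 dB


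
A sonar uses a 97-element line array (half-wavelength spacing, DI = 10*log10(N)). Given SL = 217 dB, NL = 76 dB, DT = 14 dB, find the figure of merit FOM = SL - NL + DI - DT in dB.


Step 1: DI = 10*log10(97) = 19.87 dB
Step 2: FOM = SL - NL + DI - DT = 217 - 76 + 19.87 - 14 = 146.87

146.87 dB


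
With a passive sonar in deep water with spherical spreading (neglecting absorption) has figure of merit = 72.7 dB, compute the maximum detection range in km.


At max range FOM = TL, so 20*log10(R) = 72.7
R = 10^(72.7/20) = 4315.19 m = 4.32 km

4.32 km


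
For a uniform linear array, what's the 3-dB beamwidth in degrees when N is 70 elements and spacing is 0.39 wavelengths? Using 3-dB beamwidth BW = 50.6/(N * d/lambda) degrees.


BW = 50.6 / (70 * 0.39) = 50.6 / 27.3 = 1.85

1.85 deg


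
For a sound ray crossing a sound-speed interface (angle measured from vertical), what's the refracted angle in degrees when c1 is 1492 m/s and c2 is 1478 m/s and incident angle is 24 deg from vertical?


sin(theta2) = (c2/c1)*sin(theta1) = (1478/1492)*sin(24 deg) = 0.40292
theta2 = arcsin(0.40292) = 23.76

23.76 deg


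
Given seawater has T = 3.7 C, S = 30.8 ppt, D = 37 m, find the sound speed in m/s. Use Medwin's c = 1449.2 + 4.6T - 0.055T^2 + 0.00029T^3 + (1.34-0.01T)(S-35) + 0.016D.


1460.6 m/s


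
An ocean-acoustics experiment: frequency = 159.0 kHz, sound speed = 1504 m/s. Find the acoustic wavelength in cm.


lambda = c/f = 1504 / 159000 = 0.0095 m = 0.95 cm

0.95 cm


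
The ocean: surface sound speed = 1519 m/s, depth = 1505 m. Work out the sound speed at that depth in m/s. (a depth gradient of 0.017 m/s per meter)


1544.585 m/s


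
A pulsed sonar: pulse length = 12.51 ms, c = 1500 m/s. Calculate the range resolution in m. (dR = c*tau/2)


9.3825 m


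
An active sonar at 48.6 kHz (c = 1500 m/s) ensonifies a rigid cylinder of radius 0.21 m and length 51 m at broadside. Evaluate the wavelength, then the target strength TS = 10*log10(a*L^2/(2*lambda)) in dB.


Step 1: lambda = c/f = 1500/48600 = 0.03086 m
Step 2: TS = 10*log10(a*L^2/(2*lambda)) = 10*log10(0.21*51^2/(2*0.03086)) = 39.47

39.47 dB


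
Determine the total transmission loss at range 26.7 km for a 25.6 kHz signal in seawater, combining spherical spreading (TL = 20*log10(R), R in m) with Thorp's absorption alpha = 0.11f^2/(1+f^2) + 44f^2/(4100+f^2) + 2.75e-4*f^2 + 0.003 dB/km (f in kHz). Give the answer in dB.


Step 1 (Thorp): alpha = 0.11*655.36/(1+655.36) + 44*655.36/(4100+655.36) + 2.75e-4*655.36 + 0.003 = 6.3569 dB/km
Step 2: TL_spread = 20*log10(26700) = 88.53 dB
Step 3: TL_abs = alpha*R = 6.3569 * 26.7 = 169.73 dB
Step 4: TL_total = 88.53 + 169.73 = 258.26

258.26 dB


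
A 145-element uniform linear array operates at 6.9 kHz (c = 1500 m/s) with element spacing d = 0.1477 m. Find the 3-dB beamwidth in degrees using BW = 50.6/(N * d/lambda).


Step 1: lambda = 1500/6900 = 0.21739 m
Step 2: d/lambda = 0.1477/0.21739 = 0.6794
Step 3: BW = 50.6/(N * d/lambda) = 50.6/(145 * 0.6794) = 0.51

0.51 deg


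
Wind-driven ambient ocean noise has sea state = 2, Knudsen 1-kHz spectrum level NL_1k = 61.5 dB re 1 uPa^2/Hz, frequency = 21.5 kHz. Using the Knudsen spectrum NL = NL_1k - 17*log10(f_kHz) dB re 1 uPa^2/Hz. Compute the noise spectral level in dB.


NL = NL_1k - 17*log10(f_kHz) = 61.5 - 17*log10(21.5) = 61.5 - (22.65) = 38.85

38.85 dB


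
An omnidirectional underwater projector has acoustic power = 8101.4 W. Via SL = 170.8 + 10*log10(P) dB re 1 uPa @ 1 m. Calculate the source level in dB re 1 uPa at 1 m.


SL = 170.8 + 10*log10(8101.4) = 170.8 + 39.09 = 209.89

209.89 dB


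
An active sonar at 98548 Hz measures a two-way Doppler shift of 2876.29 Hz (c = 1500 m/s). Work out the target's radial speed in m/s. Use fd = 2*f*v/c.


From fd = 2*f*v/c, v = c*fd/(2*f) = 1500 * 2876.29 / (2*98548) = 21.89

21.89 m/s


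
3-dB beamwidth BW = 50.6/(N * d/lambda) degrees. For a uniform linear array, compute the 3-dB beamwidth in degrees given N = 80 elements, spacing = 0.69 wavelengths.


BW = 50.6 / (80 * 0.69) = 50.6 / 55.2 = 0.92

0.92 deg


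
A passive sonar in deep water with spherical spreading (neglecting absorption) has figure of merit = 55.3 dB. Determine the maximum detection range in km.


At max range FOM = TL, so 20*log10(R) = 55.3
R = 10^(55.3/20) = 582.1 m = 0.58 km

0.58 km


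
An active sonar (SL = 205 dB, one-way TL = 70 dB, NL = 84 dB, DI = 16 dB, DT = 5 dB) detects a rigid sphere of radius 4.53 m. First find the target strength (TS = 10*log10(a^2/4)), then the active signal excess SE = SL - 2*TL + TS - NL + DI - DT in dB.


Step 1: TS = 10*log10(4.53^2/4) = 7.1 dB
Step 2: SE = SL - 2*TL + TS - NL + DI - DT = 205 - 2*70 + (7.1) - 84 + 16 - 5 = -0.9

-0.9 dB


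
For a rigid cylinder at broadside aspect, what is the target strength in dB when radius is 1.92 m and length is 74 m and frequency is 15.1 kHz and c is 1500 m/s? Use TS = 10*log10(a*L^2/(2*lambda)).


lambda = 1500/15100 = 0.09934 m
TS = 10*log10(1.92*74^2/(2*0.09934)) = 47.24

47.24 dB


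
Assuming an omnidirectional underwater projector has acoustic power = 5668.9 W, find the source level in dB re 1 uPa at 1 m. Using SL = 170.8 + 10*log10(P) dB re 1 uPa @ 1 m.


SL = 170.8 + 10*log10(5668.9) = 170.8 + 37.53 = 208.33

208.33 dB


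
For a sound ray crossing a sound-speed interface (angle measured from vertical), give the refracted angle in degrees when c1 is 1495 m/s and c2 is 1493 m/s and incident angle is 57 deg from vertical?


sin(theta2) = (c2/c1)*sin(theta1) = (1493/1495)*sin(57 deg) = 0.83755
theta2 = arcsin(0.83755) = 56.88

56.88 deg


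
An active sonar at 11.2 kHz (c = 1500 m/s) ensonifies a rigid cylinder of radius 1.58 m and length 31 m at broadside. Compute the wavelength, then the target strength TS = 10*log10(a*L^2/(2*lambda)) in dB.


Step 1: lambda = c/f = 1500/11200 = 0.13393 m
Step 2: TS = 10*log10(a*L^2/(2*lambda)) = 10*log10(1.58*31^2/(2*0.13393)) = 37.53

37.53 dB


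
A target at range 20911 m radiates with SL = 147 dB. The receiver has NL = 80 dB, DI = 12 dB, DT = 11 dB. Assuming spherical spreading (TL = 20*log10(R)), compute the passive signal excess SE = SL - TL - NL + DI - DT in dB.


Step 1: TL = 20*log10(20911) = 86.41 dB
Step 2: SE = 147 - 86.41 - 80 + 12 - 11 = -18.41

-18.41 dB


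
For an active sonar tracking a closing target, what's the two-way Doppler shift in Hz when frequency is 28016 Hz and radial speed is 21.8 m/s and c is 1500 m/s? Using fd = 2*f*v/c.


fd = 2*f*v/c = 2 * 28016 * 21.8 / 1500 = 814.33

814.33 Hz


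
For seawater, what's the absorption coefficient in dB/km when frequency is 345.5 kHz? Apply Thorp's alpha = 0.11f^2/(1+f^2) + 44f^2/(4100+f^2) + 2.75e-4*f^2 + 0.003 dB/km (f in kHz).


f^2 = 119370.25
alpha = 0.11*119370.25/(1+119370.25) + 44*119370.25/(4100+119370.25) + 2.75e-4*119370.25 + 0.003 = 75.479

75.479 dB/km
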